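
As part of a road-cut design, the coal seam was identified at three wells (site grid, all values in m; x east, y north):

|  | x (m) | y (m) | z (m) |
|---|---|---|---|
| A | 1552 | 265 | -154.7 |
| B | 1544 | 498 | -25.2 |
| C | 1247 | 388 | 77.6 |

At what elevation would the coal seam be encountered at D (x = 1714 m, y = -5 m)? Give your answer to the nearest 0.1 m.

-388.0 m

Let the plane be z = a·x + b·y + c.
B−A: −8a + 233b = 129.5;  C−A: −305a + 123b = 232.3.
Solving gives a = −0.545046, b = 0.537080.
Then c = -154.7 − a·1552 − b·265 = 548.89.
At (1714, -5): z = −934.2 − 2.7 + 548.89 = -388.0 m.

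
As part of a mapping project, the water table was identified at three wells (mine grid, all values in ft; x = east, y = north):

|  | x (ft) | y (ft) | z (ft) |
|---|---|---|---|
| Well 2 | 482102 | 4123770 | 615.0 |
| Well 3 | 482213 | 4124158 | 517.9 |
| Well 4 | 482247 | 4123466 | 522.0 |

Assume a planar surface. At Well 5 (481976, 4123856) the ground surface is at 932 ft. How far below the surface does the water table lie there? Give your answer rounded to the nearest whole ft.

Let the plane be z = a·x + b·y + c.
Well 3−Well 2: 111a + 388b = −97.1;  Well 4−Well 2: 145a − 304b = −93.
Solving gives a = −0.72888316, b = −0.04173703.
Then c = 615 − a·482102 − b·4123770 = 524124.96.
At (481976, 4123856): z_contact = −351304.2 − 172117.5 + 524124.96 = 703.2 ft.
Depth below ground = 932 − 703.2 = 229 ft.

229 ft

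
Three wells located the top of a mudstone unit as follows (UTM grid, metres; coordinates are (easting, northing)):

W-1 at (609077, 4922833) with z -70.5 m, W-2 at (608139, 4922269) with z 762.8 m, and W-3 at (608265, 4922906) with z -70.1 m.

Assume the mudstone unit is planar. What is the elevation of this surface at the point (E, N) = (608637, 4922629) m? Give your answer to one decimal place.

Two edge vectors: W-1→W-2 = (-938, -564, 833.3), W-1→W-3 = (-812, 73, 0.4).
Normal n = (W-1→W-2) × (W-1→W-3) = (-61056.5, -676264.4, -526442).
So ∂z/∂E = −n_x/n_z = −0.115979538 and ∂z/∂N = −n_y/n_z = −1.284594314.
Intercept c from W-1: -70.5 + 70640.47 + 6323843.28 = 6394413.25.
At (608637, 4922629): z = −70589.4 − 6323581.2 + 6394413.25 = 242.6 m.

242.6 m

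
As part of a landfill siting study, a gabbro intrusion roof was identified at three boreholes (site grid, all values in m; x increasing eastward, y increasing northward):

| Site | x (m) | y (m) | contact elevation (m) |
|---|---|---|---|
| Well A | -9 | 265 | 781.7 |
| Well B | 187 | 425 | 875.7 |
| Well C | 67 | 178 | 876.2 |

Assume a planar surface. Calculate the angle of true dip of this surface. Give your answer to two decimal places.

41.59°

Let the plane be z = a·x + b·y + c.
Well B−Well A: 196a + 160b = 94;  Well C−Well A: 76a − 87b = 94.5.
Solving gives a = 0.79755, b = −0.38950.
Gradient magnitude |∇z| = √(a² + b²) = √(0.63608 + 0.15171) = 0.88758.
True dip = arctan(0.88758) = 41.59°, dipping toward WNW (azimuth ≈ 296°).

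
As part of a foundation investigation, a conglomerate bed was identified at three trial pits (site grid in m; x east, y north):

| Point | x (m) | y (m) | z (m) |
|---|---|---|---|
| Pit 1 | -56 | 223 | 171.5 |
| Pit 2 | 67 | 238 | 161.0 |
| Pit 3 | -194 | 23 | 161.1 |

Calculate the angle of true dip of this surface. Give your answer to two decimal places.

Let the plane be z = a·x + b·y + c.
Pit 2−Pit 1: 123a + 15b = −10.5;  Pit 3−Pit 1: −138a − 200b = −10.4.
Solving gives a = −0.10013, b = 0.12109.
Gradient magnitude |∇z| = √(a² + b²) = √(0.01003 + 0.01466) = 0.15713.
True dip = arctan(0.15713) = 8.93°, dipping toward SE (azimuth ≈ 140°).

8.93°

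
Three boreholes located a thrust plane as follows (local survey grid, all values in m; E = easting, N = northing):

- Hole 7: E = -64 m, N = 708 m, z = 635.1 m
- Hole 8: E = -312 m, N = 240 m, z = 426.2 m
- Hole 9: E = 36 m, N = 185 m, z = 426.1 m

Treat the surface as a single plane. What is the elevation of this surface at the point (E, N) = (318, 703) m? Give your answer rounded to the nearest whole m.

Let the plane be z = a·E + b·N + c.
Hole 8−Hole 7: −248a − 468b = −208.9;  Hole 9−Hole 7: 100a − 523b = −209.
Solving gives a = 0.06483, b = 0.41201.
Then c = 635.1 − a·-64 − b·708 = 347.54.
At (318, 703): z = 20.6 + 289.6 + 347.54 = 657.8 m.

658 m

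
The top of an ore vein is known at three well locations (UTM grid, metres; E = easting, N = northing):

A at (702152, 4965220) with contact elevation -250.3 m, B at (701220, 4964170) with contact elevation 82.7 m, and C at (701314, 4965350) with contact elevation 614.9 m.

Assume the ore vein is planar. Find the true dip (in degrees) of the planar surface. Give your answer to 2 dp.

47.38°

Two edge vectors: A→B = (-932, -1050, 333), A→C = (-838, 130, 865.2).
Normal n = (A→B) × (A→C) = (-951750, 527312.4, -1001060).
So ∂z/∂E = −n_x/n_z = −0.95074 and ∂z/∂N = −n_y/n_z = 0.52675.
Gradient magnitude |∇z| = √(a² + b²) = √(0.90391 + 0.27747) = 1.08691.
True dip = arctan(1.08691) = 47.38°, dipping toward ESE (azimuth ≈ 119°).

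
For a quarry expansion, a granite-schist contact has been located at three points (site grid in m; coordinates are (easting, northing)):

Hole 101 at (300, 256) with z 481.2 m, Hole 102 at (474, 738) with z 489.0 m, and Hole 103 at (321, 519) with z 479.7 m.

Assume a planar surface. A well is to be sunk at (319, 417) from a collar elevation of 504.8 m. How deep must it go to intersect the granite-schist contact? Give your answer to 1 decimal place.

24.0 m

Two edge vectors: Hole 101→Hole 102 = (174, 482, 7.8), Hole 101→Hole 103 = (21, 263, -1.5).
Normal n = (Hole 101→Hole 102) × (Hole 101→Hole 103) = (-2774.4, 424.8, 35640).
So ∂z/∂E = −n_x/n_z = 0.07785 and ∂z/∂N = −n_y/n_z = −0.01192.
Intercept c from Hole 101: 481.2 − 23.35 + 3.05 = 460.90.
At (319, 417): z_contact = 24.83 − 4.97 + 460.90 = 480.76 m.
Depth below ground = 504.8 − 480.76 = 24.0 m.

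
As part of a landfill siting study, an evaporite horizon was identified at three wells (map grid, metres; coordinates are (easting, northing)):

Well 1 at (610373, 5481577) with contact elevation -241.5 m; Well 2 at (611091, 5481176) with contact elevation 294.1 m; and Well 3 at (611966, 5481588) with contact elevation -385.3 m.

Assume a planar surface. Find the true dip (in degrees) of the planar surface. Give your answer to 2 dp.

55.98°

Let the plane be z = a·E + b·N + c.
Well 2−Well 1: 718a − 401b = 535.6;  Well 3−Well 1: 1593a + 11b = −143.8.
Solving gives a = −0.08006, b = −1.47900.
Gradient magnitude |∇z| = √(a² + b²) = √(0.00641 + 2.18746) = 1.48117.
True dip = arctan(1.48117) = 55.98°, dipping toward N (azimuth ≈ 003°).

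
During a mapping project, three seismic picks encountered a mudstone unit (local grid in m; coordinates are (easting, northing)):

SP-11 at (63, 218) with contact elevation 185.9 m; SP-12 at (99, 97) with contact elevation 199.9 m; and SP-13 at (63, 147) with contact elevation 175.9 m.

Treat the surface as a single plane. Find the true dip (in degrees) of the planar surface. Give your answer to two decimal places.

41.14°

Two edge vectors: SP-11→SP-12 = (36, -121, 14), SP-11→SP-13 = (0, -71, -10).
Normal n = (SP-11→SP-12) × (SP-11→SP-13) = (2204, 360, -2556).
So ∂z/∂E = −n_x/n_z = 0.86228 and ∂z/∂N = −n_y/n_z = 0.14085.
Gradient magnitude |∇z| = √(a² + b²) = √(0.74354 + 0.01984) = 0.87371.
True dip = arctan(0.87371) = 41.14°, dipping toward W (azimuth ≈ 261°).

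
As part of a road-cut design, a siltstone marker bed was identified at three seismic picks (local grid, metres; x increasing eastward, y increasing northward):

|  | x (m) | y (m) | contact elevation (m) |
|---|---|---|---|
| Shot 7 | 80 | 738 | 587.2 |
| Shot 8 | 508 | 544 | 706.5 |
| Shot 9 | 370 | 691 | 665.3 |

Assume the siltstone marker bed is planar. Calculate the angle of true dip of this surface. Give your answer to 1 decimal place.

14.9°

Two edge vectors: Shot 7→Shot 8 = (428, -194, 119.3), Shot 7→Shot 9 = (290, -47, 78.1).
Normal n = (Shot 7→Shot 8) × (Shot 7→Shot 9) = (-9544.3, 1170.2, 36144).
So ∂z/∂x = −n_x/n_z = 0.26406 and ∂z/∂y = −n_y/n_z = −0.03238.
Gradient magnitude |∇z| = √(a² + b²) = √(0.06973 + 0.00105) = 0.26604.
True dip = arctan(0.26604) = 14.9°, dipping toward W (azimuth ≈ 277°).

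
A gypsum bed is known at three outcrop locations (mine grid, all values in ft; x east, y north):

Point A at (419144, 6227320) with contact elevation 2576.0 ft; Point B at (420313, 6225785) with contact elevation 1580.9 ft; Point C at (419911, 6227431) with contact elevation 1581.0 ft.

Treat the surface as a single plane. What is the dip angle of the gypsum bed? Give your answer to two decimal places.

52.21°

Let the plane be z = a·x + b·y + c.
Point B−Point A: 1169a − 1535b = −995.1;  Point C−Point A: 767a + 111b = −995.
Solving gives a = −1.25298, b = −0.30595.
Gradient magnitude |∇z| = √(a² + b²) = √(1.56997 + 0.09361) = 1.28980.
True dip = arctan(1.28980) = 52.21°, dipping toward ENE (azimuth ≈ 076°).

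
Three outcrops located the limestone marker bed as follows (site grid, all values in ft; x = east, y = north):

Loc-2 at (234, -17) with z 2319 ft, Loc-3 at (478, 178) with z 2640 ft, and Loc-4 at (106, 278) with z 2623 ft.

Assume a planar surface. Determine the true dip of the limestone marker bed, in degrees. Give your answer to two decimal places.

51.20°

Two edge vectors: Loc-2→Loc-3 = (244, 195, 321), Loc-2→Loc-4 = (-128, 295, 304).
Normal n = (Loc-2→Loc-3) × (Loc-2→Loc-4) = (-35415, -115264, 96940).
So ∂z/∂x = −n_x/n_z = 0.36533 and ∂z/∂y = −n_y/n_z = 1.18902.
Gradient magnitude |∇z| = √(a² + b²) = √(0.13347 + 1.41378) = 1.24388.
True dip = arctan(1.24388) = 51.20°, dipping toward SSW (azimuth ≈ 197°).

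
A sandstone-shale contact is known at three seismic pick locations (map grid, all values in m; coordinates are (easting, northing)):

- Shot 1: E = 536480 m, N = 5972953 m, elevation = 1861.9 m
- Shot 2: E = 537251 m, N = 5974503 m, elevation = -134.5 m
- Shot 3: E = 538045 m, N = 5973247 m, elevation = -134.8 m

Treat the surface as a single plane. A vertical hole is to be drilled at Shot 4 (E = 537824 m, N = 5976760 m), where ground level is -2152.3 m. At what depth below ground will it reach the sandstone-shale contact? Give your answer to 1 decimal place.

Let the plane be z = a·E + b·N + c.
Shot 2−Shot 1: 771a + 1550b = −1996.4;  Shot 3−Shot 1: 1565a + 294b = −1996.7.
Solving gives a = −1.140453263, b = −0.720716474.
Then c = 1861.9 − a·536480 − b·5972953 = 4918497.89.
At (537824, 5976760): z_contact = −613363.14 − 4307549.39 + 4918497.89 = -2414.64 m.
Depth below ground = -2152.3 − (-2414.64) = 262.3 m.

262.3 m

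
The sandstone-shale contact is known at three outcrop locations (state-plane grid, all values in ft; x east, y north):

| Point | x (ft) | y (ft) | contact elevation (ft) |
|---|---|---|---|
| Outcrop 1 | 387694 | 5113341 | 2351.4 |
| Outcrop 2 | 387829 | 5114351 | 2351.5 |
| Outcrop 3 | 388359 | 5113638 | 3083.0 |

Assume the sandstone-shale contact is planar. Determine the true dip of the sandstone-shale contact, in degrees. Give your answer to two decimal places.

Let the plane be z = a·x + b·y + c.
Outcrop 2−Outcrop 1: 135a + 1010b = 0.1;  Outcrop 3−Outcrop 1: 665a + 297b = 731.6.
Solving gives a = 1.16995, b = −0.15628.
Gradient magnitude |∇z| = √(a² + b²) = √(1.36878 + 0.02442) = 1.18034.
True dip = arctan(1.18034) = 49.73°, dipping toward W (azimuth ≈ 278°).

49.73°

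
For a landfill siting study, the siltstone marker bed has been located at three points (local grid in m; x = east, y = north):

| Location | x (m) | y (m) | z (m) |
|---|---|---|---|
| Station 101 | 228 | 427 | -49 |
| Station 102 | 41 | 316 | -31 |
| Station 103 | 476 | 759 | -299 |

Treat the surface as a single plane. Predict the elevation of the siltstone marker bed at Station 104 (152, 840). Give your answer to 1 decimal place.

-602.3 m

Let the plane be z = a·x + b·y + c.
Station 102−Station 101: −187a − 111b = 18;  Station 103−Station 101: 248a + 332b = −250.
Solving gives a = 0.63011, b = −1.22369.
Then c = -49 − a·228 − b·427 = 329.85.
At (152, 840): z = 95.8 − 1027.9 + 329.85 = -602.3 m.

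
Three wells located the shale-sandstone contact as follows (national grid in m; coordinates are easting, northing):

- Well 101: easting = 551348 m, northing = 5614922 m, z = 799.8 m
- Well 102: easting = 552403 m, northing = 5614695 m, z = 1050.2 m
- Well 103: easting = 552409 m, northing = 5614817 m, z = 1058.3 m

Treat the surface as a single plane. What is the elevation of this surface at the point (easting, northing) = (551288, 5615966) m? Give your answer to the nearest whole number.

841 m

Two edge vectors: Well 101→Well 102 = (1055, -227, 250.4), Well 101→Well 103 = (1061, -105, 258.5).
Normal n = (Well 101→Well 102) × (Well 101→Well 103) = (-32387.5, -7043.1, 130072).
So ∂z/∂easting = −n_x/n_z = 0.24899671 and ∂z/∂northing = −n_y/n_z = 0.05414770.
Intercept c from Well 101: 799.8 − 137283.84 − 304035.13 = −440519.17.
At (551288, 5615966): z = 137268.9 + 304091.7 − 440519.17 = 841.4 m.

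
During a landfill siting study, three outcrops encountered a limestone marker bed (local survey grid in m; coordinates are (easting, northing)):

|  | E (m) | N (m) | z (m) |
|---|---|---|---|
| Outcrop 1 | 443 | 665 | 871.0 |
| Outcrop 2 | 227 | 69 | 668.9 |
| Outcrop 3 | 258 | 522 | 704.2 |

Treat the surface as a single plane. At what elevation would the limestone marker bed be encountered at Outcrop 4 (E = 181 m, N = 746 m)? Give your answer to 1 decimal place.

639.6 m

Two edge vectors: Outcrop 1→Outcrop 2 = (-216, -596, -202.1), Outcrop 1→Outcrop 3 = (-185, -143, -166.8).
Normal n = (Outcrop 1→Outcrop 2) × (Outcrop 1→Outcrop 3) = (70512.5, 1359.7, -79372).
So ∂z/∂E = −n_x/n_z = 0.88838 and ∂z/∂N = −n_y/n_z = 0.01713.
Intercept c from Outcrop 1: 871 − 393.55 − 11.39 = 466.06.
At (181, 746): z = 160.8 + 12.8 + 466.06 = 639.6 m.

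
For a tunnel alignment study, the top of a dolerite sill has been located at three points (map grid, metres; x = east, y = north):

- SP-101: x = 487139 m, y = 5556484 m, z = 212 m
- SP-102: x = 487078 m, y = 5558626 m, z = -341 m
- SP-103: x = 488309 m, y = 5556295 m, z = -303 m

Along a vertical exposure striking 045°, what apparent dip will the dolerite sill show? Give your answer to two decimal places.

28.13°

Two edge vectors: SP-101→SP-102 = (-61, 2142, -553), SP-101→SP-103 = (1170, -189, -515).
Normal n = (SP-101→SP-102) × (SP-101→SP-103) = (-1207647, -678425, -2494611).
So ∂z/∂x = −n_x/n_z = −0.48410 and ∂z/∂y = −n_y/n_z = −0.27196.
Unit vector along 045° is (sin 45°, cos 45°) = (0.7071, 0.7071).
Slope in that direction = a·(0.7071) + b·(0.7071) = −0.53461.
Apparent dip = arctan|0.53461| = 28.13° (true dip is 29.0°, so apparent ≤ true as expected).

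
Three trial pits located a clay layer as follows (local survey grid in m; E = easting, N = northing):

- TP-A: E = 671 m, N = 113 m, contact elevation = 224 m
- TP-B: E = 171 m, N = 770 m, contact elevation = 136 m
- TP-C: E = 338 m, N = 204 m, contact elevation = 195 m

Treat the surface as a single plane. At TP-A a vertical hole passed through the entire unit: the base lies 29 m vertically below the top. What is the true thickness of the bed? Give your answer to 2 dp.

Let the plane be z = a·E + b·N + c.
TP-B−TP-A: −500a + 657b = −88;  TP-C−TP-A: −333a + 91b = −29.
Solving gives a = 0.06374, b = −0.08543.
|∇z| = √(a²+b²) = 0.10659, so dip δ = arctan(0.10659) = 6.08°.
True thickness = vertical thickness × cos δ = 29 × cos 6.08° = 28.84 m.

28.84 m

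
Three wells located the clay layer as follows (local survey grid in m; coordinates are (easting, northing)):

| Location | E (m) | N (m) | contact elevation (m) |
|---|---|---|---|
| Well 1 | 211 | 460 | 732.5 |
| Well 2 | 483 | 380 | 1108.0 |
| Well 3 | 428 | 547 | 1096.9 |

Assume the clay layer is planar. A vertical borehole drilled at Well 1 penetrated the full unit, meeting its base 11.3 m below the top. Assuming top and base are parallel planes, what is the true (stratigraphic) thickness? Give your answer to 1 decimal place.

6.1 m

Two edge vectors: Well 1→Well 2 = (272, -80, 375.5), Well 1→Well 3 = (217, 87, 364.4).
Normal n = (Well 1→Well 2) × (Well 1→Well 3) = (-61820.5, -17633.3, 41024).
So ∂z/∂E = −n_x/n_z = 1.50693 and ∂z/∂N = −n_y/n_z = 0.42983.
|∇z| = √(a²+b²) = 1.56704, so dip δ = arctan(1.56704) = 57.46°.
True thickness = vertical thickness × cos δ = 11.3 × cos 57.46° = 6.1 m.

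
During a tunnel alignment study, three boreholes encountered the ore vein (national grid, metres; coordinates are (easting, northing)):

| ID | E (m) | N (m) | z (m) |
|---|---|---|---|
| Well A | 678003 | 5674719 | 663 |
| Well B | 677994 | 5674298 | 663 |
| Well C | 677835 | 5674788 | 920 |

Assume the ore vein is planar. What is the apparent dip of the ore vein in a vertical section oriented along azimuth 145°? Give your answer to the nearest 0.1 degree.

Two edge vectors: Well A→Well B = (-9, -421, 0), Well A→Well C = (-168, 69, 257).
Normal n = (Well A→Well B) × (Well A→Well C) = (-108197, 2313, -71349).
So ∂z/∂E = −n_x/n_z = −1.51645 and ∂z/∂N = −n_y/n_z = 0.03242.
Unit vector along 145° is (sin 145°, cos 145°) = (0.5736, -0.8192).
Slope in that direction = a·(0.5736) + b·(-0.8192) = −0.89635.
Apparent dip = arctan|0.89635| = 41.9° (true dip is 56.6°, so apparent ≤ true as expected).

41.9°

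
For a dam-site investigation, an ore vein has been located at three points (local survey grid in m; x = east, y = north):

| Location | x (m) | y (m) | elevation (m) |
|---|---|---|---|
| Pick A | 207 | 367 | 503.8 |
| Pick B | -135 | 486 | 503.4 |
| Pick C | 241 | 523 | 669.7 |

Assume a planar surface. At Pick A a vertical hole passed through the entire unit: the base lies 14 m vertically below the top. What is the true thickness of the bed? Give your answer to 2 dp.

Two edge vectors: Pick A→Pick B = (-342, 119, -0.4), Pick A→Pick C = (34, 156, 165.9).
Normal n = (Pick A→Pick B) × (Pick A→Pick C) = (19804.5, 56724.2, -57398).
So ∂z/∂x = −n_x/n_z = 0.34504 and ∂z/∂y = −n_y/n_z = 0.98826.
|∇z| = √(a²+b²) = 1.04676, so dip δ = arctan(1.04676) = 46.31°.
True thickness = vertical thickness × cos δ = 14 × cos 46.31° = 9.67 m.

9.67 m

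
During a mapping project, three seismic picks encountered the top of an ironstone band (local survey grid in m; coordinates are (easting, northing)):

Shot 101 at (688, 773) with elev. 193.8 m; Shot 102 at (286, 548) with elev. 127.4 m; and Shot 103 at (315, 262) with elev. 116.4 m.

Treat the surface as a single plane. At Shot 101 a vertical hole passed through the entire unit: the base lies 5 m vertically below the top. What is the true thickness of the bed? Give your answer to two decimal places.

Let the plane be z = a·E + b·N + c.
Shot 102−Shot 101: −402a − 225b = −66.4;  Shot 103−Shot 101: −373a − 511b = −77.4.
Solving gives a = 0.13593, b = 0.05224.
|∇z| = √(a²+b²) = 0.14563, so dip δ = arctan(0.14563) = 8.29°.
True thickness = vertical thickness × cos δ = 5 × cos 8.29° = 4.95 m.

4.95 m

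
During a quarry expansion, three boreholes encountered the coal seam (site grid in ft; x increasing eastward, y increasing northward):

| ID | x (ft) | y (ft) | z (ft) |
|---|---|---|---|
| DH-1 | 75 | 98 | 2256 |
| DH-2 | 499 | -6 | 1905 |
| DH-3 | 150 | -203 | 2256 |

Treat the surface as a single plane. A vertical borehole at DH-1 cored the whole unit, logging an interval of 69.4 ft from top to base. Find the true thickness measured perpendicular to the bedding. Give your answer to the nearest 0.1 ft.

Two edge vectors: DH-1→DH-2 = (424, -104, -351), DH-1→DH-3 = (75, -301, 0).
Normal n = (DH-1→DH-2) × (DH-1→DH-3) = (-105651, -26325, -119824).
So ∂z/∂x = −n_x/n_z = −0.88172 and ∂z/∂y = −n_y/n_z = −0.21970.
|∇z| = √(a²+b²) = 0.90868, so dip δ = arctan(0.90868) = 42.26°.
True thickness = vertical thickness × cos δ = 69.4 × cos 42.26° = 51.4 ft.

51.4 ft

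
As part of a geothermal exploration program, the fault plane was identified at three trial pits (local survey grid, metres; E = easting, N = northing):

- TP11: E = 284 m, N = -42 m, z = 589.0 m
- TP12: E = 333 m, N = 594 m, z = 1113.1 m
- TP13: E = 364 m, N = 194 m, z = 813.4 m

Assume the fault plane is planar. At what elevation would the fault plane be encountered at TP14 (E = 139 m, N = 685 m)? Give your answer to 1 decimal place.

Let the plane be z = a·E + b·N + c.
TP12−TP11: 49a + 636b = 524.1;  TP13−TP11: 80a + 236b = 224.4.
Solving gives a = 0.48405, b = 0.78676.
Then c = 589 − a·284 − b·-42 = 484.57.
At (139, 685): z = 67.3 + 538.9 + 484.57 = 1090.8 m.

1090.8 m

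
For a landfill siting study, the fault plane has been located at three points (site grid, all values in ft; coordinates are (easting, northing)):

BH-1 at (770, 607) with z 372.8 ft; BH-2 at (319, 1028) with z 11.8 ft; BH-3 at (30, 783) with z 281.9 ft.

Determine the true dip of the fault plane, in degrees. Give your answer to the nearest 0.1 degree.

44.4°

Let the plane be z = a·E + b·N + c.
BH-2−BH-1: −451a + 421b = −361;  BH-3−BH-1: −740a + 176b = −90.9.
Solving gives a = −0.10883, b = −0.97407.
Gradient magnitude |∇z| = √(a² + b²) = √(0.01184 + 0.94881) = 0.98013.
True dip = arctan(0.98013) = 44.4°, dipping toward N (azimuth ≈ 006°).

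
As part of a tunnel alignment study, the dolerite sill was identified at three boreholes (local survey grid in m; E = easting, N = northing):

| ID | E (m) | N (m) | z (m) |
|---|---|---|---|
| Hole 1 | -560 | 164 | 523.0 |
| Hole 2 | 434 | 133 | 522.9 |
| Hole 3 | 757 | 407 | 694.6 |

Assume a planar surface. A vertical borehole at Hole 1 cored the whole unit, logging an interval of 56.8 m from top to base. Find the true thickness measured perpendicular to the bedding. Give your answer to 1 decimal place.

48.6 m

Two edge vectors: Hole 1→Hole 2 = (994, -31, -0.1), Hole 1→Hole 3 = (1317, 243, 171.6).
Normal n = (Hole 1→Hole 2) × (Hole 1→Hole 3) = (-5295.3, -170702.1, 282369).
So ∂z/∂E = −n_x/n_z = 0.01875 and ∂z/∂N = −n_y/n_z = 0.60454.
|∇z| = √(a²+b²) = 0.60483, so dip δ = arctan(0.60483) = 31.17°.
True thickness = vertical thickness × cos δ = 56.8 × cos 31.17° = 48.6 m.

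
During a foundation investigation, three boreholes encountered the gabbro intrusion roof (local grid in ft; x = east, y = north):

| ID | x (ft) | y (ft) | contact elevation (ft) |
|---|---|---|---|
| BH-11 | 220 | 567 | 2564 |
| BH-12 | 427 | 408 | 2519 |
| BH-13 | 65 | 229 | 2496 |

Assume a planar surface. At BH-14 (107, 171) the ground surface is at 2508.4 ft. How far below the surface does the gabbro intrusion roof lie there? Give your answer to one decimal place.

27.3 ft

Two edge vectors: BH-11→BH-12 = (207, -159, -45), BH-11→BH-13 = (-155, -338, -68).
Normal n = (BH-11→BH-12) × (BH-11→BH-13) = (-4398, 21051, -94611).
So ∂z/∂x = −n_x/n_z = −0.04649 and ∂z/∂y = −n_y/n_z = 0.22250.
Intercept c from BH-11: 2564 + 10.23 − 126.16 = 2448.07.
At (107, 171): z_contact = −4.97 + 38.05 + 2448.07 = 2481.14 ft.
Depth below ground = 2508.4 − 2481.14 = 27.3 ft.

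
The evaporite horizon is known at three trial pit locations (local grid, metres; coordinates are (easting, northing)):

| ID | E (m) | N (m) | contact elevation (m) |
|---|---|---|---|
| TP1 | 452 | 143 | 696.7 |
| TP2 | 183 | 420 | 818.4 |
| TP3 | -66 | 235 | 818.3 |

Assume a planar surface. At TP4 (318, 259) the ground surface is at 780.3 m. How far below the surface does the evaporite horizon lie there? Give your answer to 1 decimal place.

28.6 m

Let the plane be z = a·E + b·N + c.
TP2−TP1: −269a + 277b = 121.7;  TP3−TP1: −518a + 92b = 121.6.
Solving gives a = −0.18938, b = 0.25544.
Then c = 696.7 − a·452 − b·143 = 745.77.
At (318, 259): z_contact = −60.22 + 66.16 + 745.77 = 751.71 m.
Depth below ground = 780.3 − 751.71 = 28.6 m.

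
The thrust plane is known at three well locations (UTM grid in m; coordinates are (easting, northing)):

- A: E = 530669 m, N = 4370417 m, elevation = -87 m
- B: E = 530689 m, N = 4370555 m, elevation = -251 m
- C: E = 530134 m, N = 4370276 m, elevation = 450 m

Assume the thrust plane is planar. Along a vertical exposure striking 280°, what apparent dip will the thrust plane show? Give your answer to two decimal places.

Two edge vectors: A→B = (20, 138, -164), A→C = (-535, -141, 537).
Normal n = (A→B) × (A→C) = (50982, 77000, 71010).
So ∂z/∂E = −n_x/n_z = −0.71796 and ∂z/∂N = −n_y/n_z = −1.08435.
Unit vector along 280° is (sin 280°, cos 280°) = (-0.9848, 0.1736).
Slope in that direction = a·(-0.9848) + b·(0.1736) = 0.51875.
Apparent dip = arctan|0.51875| = 27.42° (true dip is 52.4°, so apparent ≤ true as expected).

27.42°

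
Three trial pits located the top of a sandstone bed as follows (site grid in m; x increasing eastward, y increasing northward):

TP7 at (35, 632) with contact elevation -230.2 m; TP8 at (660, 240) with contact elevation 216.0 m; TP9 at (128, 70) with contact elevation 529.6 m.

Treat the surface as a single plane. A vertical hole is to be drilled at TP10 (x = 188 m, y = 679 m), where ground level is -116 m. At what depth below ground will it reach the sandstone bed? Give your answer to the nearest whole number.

202 m

Two edge vectors: TP7→TP8 = (625, -392, 446.2), TP7→TP9 = (93, -562, 759.8).
Normal n = (TP7→TP8) × (TP7→TP9) = (-47077.2, -433378.4, -314794).
So ∂z/∂x = −n_x/n_z = −0.14955 and ∂z/∂y = −n_y/n_z = −1.37670.
Intercept c from TP7: -230.2 + 5.23 + 870.08 = 645.11.
At (188, 679): z_contact = −28.1 − 934.8 + 645.11 = -317.8 m.
Depth below ground = -116 − (-317.8) = 202 m.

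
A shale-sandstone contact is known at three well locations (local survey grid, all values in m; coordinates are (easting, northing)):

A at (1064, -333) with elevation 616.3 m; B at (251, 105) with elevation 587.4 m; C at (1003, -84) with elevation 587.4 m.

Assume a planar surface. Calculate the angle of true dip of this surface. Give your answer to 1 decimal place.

Two edge vectors: A→B = (-813, 438, -28.9), A→C = (-61, 249, -28.9).
Normal n = (A→B) × (A→C) = (-5462.1, -21732.8, -175719).
So ∂z/∂E = −n_x/n_z = −0.03108 and ∂z/∂N = −n_y/n_z = −0.12368.
Gradient magnitude |∇z| = √(a² + b²) = √(0.00097 + 0.01530) = 0.12753.
True dip = arctan(0.12753) = 7.3°, dipping toward NNE (azimuth ≈ 014°).

7.3°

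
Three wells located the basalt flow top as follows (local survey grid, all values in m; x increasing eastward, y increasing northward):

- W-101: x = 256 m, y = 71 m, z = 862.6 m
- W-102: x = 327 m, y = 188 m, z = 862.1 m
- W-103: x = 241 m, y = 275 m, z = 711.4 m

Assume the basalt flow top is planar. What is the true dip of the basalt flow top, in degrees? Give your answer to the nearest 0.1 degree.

51.8°

Let the plane be z = a·x + b·y + c.
W-102−W-101: 71a + 117b = −0.5;  W-103−W-101: −15a + 204b = −151.2.
Solving gives a = 1.08310, b = −0.66154.
Gradient magnitude |∇z| = √(a² + b²) = √(1.17310 + 0.43763) = 1.26914.
True dip = arctan(1.26914) = 51.8°, dipping toward WNW (azimuth ≈ 301°).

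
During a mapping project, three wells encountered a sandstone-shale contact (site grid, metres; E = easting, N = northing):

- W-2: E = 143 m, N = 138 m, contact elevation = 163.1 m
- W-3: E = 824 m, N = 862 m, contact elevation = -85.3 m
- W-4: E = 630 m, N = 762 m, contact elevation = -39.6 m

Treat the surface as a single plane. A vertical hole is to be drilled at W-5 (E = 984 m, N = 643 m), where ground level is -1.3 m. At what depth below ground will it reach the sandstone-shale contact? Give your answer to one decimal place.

50.6 m

Two edge vectors: W-2→W-3 = (681, 724, -248.4), W-2→W-4 = (487, 624, -202.7).
Normal n = (W-2→W-3) × (W-2→W-4) = (8246.8, 17067.9, 72356).
So ∂z/∂E = −n_x/n_z = −0.11398 and ∂z/∂N = −n_y/n_z = −0.23589.
Intercept c from W-2: 163.1 + 16.30 + 32.55 = 211.95.
At (984, 643): z_contact = −112.15 − 151.68 + 211.95 = -51.88 m.
Depth below ground = -1.3 − (-51.88) = 50.6 m.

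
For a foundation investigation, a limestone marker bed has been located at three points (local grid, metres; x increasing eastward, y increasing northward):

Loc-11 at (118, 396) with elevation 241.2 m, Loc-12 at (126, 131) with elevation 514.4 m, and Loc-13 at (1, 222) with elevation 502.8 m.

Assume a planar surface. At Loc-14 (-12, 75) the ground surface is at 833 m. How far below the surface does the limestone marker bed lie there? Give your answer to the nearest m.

Let the plane be z = a·x + b·y + c.
Loc-12−Loc-11: 8a − 265b = 273.2;  Loc-13−Loc-11: −117a − 174b = 261.6.
Solving gives a = −0.67251, b = −1.05125.
Then c = 241.2 − a·118 − b·396 = 736.85.
At (-12, 75): z_contact = 8.1 − 78.8 + 736.85 = 666.1 m.
Depth below ground = 833 − 666.1 = 167 m.

167 m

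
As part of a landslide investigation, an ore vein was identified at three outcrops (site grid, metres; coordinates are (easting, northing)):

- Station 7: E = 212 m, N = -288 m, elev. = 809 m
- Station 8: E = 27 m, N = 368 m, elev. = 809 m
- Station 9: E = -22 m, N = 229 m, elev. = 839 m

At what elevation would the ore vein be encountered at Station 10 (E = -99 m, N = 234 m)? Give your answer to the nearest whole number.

Two edge vectors: Station 7→Station 8 = (-185, 656, 0), Station 7→Station 9 = (-234, 517, 30).
Normal n = (Station 7→Station 8) × (Station 7→Station 9) = (19680, 5550, 57859).
So ∂z/∂E = −n_x/n_z = −0.34014 and ∂z/∂N = −n_y/n_z = −0.09592.
Intercept c from Station 7: 809 + 72.11 − 27.63 = 853.48.
At (-99, 234): z = 33.7 − 22.4 + 853.48 = 864.7 m.

865 m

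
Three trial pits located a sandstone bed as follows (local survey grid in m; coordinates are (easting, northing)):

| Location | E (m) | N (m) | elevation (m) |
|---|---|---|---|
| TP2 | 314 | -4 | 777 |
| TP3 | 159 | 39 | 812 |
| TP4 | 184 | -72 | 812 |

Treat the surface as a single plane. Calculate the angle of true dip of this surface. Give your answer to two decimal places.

13.87°

Two edge vectors: TP2→TP3 = (-155, 43, 35), TP2→TP4 = (-130, -68, 35).
Normal n = (TP2→TP3) × (TP2→TP4) = (3885, 875, 16130).
So ∂z/∂E = −n_x/n_z = −0.24086 and ∂z/∂N = −n_y/n_z = −0.05425.
Gradient magnitude |∇z| = √(a² + b²) = √(0.05801 + 0.00294) = 0.24689.
True dip = arctan(0.24689) = 13.87°, dipping toward ENE (azimuth ≈ 077°).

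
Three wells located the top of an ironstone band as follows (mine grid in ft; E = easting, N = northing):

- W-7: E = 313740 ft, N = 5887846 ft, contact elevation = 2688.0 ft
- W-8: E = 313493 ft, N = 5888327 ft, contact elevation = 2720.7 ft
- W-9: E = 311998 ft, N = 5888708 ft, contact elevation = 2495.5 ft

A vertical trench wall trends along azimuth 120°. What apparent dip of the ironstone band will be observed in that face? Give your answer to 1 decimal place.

4.8°

Two edge vectors: W-7→W-8 = (-247, 481, 32.7), W-7→W-9 = (-1742, 862, -192.5).
Normal n = (W-7→W-8) × (W-7→W-9) = (-120779.9, -104510.9, 624988).
So ∂z/∂E = −n_x/n_z = 0.19325 and ∂z/∂N = −n_y/n_z = 0.16722.
Unit vector along 120° is (sin 120°, cos 120°) = (0.8660, -0.5000).
Slope in that direction = a·(0.8660) + b·(-0.5000) = 0.08375.
Apparent dip = arctan|0.08375| = 4.8° (true dip is 14.3°, so apparent ≤ true as expected).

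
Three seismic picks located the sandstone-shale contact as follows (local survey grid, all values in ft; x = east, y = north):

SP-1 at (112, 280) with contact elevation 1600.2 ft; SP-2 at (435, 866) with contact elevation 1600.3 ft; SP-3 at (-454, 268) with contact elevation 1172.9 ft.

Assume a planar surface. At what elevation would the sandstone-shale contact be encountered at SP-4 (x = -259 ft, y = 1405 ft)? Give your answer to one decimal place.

843.3 ft

Let the plane be z = a·x + b·y + c.
SP-2−SP-1: 323a + 586b = 0.1;  SP-3−SP-1: −566a − 12b = −427.3.
Solving gives a = 0.763870, b = −0.420870.
Then c = 1600.2 − a·112 − b·280 = 1632.49.
At (-259, 1405): z = −197.8 − 591.3 + 1632.49 = 843.3 ft.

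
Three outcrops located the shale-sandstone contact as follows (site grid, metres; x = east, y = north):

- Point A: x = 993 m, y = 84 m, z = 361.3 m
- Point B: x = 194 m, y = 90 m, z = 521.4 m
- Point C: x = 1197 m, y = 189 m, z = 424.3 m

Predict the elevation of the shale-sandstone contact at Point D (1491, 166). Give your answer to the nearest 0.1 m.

Two edge vectors: Point A→Point B = (-799, 6, 160.1), Point A→Point C = (204, 105, 63).
Normal n = (Point A→Point B) × (Point A→Point C) = (-16432.5, 82997.4, -85119).
So ∂z/∂x = −n_x/n_z = −0.193053 and ∂z/∂y = −n_y/n_z = 0.975075.
Intercept c from Point A: 361.3 + 191.70 − 81.91 = 471.10.
At (1491, 166): z = −287.8 + 161.9 + 471.10 = 345.1 m.

345.1 m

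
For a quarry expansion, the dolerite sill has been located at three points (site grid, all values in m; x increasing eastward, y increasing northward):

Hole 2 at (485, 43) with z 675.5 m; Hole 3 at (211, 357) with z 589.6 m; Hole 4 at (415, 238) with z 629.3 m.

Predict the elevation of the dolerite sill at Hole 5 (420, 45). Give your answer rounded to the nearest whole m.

670 m

Let the plane be z = a·x + b·y + c.
Hole 3−Hole 2: −274a + 314b = −85.9;  Hole 4−Hole 2: −70a + 195b = −46.2.
Solving gives a = 0.07134, b = −0.21131.
Then c = 675.5 − a·485 − b·43 = 649.99.
At (420, 45): z = 30.0 − 9.5 + 649.99 = 670.4 m.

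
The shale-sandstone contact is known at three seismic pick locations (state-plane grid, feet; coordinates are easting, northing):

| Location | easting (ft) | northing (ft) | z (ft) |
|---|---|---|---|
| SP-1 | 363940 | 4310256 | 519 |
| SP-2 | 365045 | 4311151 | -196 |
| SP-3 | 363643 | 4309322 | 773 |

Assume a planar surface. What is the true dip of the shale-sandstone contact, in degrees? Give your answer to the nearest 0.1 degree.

Two edge vectors: SP-1→SP-2 = (1105, 895, -715), SP-1→SP-3 = (-297, -934, 254).
Normal n = (SP-1→SP-2) × (SP-1→SP-3) = (-440480, -68315, -766255).
So ∂z/∂easting = −n_x/n_z = −0.57485 and ∂z/∂northing = −n_y/n_z = −0.08915.
Gradient magnitude |∇z| = √(a² + b²) = √(0.33045 + 0.00795) = 0.58172.
True dip = arctan(0.58172) = 30.2°, dipping toward E (azimuth ≈ 081°).

30.2°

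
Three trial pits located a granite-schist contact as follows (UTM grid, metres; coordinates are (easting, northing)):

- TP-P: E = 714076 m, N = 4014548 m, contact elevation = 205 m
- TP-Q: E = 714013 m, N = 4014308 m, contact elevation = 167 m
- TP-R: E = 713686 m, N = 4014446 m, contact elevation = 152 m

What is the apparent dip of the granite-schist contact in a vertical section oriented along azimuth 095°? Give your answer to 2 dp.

Two edge vectors: TP-P→TP-Q = (-63, -240, -38), TP-P→TP-R = (-390, -102, -53).
Normal n = (TP-P→TP-Q) × (TP-P→TP-R) = (8844, 11481, -87174).
So ∂z/∂E = −n_x/n_z = 0.10145 and ∂z/∂N = −n_y/n_z = 0.13170.
Unit vector along 095° is (sin 95°, cos 95°) = (0.9962, -0.0872).
Slope in that direction = a·(0.9962) + b·(-0.0872) = 0.08959.
Apparent dip = arctan|0.08959| = 5.12° (true dip is 9.4°, so apparent ≤ true as expected).

5.12°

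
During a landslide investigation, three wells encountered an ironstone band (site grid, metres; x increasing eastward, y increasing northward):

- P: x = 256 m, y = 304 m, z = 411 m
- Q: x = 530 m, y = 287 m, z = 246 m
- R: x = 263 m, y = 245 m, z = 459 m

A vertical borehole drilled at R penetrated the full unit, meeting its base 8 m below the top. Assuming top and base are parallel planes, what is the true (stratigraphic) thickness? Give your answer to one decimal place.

Two edge vectors: P→Q = (274, -17, -165), P→R = (7, -59, 48).
Normal n = (P→Q) × (P→R) = (-10551, -14307, -16047).
So ∂z/∂x = −n_x/n_z = −0.65751 and ∂z/∂y = −n_y/n_z = −0.89157.
|∇z| = √(a²+b²) = 1.10779, so dip δ = arctan(1.10779) = 47.93°.
True thickness = vertical thickness × cos δ = 8 × cos 47.93° = 5.4 m.

5.4 m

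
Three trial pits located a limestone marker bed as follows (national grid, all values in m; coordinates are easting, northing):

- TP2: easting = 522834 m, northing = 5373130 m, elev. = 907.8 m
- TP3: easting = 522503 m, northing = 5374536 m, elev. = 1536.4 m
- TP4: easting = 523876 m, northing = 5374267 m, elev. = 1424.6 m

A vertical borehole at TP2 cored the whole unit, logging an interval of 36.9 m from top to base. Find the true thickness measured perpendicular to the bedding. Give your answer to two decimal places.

Let the plane be z = a·easting + b·northing + c.
TP3−TP2: −331a + 1406b = 628.6;  TP4−TP2: 1042a + 1137b = 516.8.
Solving gives a = 0.00646, b = 0.44861.
|∇z| = √(a²+b²) = 0.44865, so dip δ = arctan(0.44865) = 24.16°.
True thickness = vertical thickness × cos δ = 36.9 × cos 24.16° = 33.67 m.

33.67 m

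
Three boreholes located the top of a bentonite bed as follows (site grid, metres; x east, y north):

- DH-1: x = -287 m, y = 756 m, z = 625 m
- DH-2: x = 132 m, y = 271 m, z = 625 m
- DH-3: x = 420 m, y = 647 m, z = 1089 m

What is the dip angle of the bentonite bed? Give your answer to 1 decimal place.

45.0°

Let the plane be z = a·x + b·y + c.
DH-2−DH-1: 419a − 485b = 0;  DH-3−DH-1: 707a − 109b = 464.
Solving gives a = 0.75714, b = 0.65411.
Gradient magnitude |∇z| = √(a² + b²) = √(0.57326 + 0.42785) = 1.00056.
True dip = arctan(1.00056) = 45.0°, dipping toward SW (azimuth ≈ 229°).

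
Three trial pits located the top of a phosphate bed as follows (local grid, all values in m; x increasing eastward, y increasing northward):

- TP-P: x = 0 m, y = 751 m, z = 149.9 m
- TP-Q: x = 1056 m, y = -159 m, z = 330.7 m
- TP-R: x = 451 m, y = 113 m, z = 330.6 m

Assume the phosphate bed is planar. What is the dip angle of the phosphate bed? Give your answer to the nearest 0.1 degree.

Two edge vectors: TP-P→TP-Q = (1056, -910, 180.8), TP-P→TP-R = (451, -638, 180.7).
Normal n = (TP-P→TP-Q) × (TP-P→TP-R) = (-49086.6, -109278.4, -263318).
So ∂z/∂x = −n_x/n_z = −0.18642 and ∂z/∂y = −n_y/n_z = −0.41501.
Gradient magnitude |∇z| = √(a² + b²) = √(0.03475 + 0.17223) = 0.45495.
True dip = arctan(0.45495) = 24.5°, dipping toward NNE (azimuth ≈ 024°).

24.5°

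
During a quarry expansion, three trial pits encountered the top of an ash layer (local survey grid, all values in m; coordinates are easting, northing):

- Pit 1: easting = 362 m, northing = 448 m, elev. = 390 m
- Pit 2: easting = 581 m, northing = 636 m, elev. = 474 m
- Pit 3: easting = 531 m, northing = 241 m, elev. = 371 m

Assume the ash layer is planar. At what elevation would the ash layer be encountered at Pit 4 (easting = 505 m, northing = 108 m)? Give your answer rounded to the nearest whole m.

335 m

Two edge vectors: Pit 1→Pit 2 = (219, 188, 84), Pit 1→Pit 3 = (169, -207, -19).
Normal n = (Pit 1→Pit 2) × (Pit 1→Pit 3) = (13816, 18357, -77105).
So ∂z/∂easting = −n_x/n_z = 0.17918 and ∂z/∂northing = −n_y/n_z = 0.23808.
Intercept c from Pit 1: 390 − 64.86 − 106.66 = 218.48.
At (505, 108): z = 90.5 + 25.7 + 218.48 = 334.7 m.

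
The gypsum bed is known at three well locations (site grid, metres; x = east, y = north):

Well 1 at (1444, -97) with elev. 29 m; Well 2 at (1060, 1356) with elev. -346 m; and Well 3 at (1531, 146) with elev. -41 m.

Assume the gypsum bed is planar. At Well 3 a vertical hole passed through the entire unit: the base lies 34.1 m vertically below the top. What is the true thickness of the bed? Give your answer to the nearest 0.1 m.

Let the plane be z = a·x + b·y + c.
Well 2−Well 1: −384a + 1453b = −375;  Well 3−Well 1: 87a + 243b = −70.
Solving gives a = −0.04817, b = −0.27082.
|∇z| = √(a²+b²) = 0.27507, so dip δ = arctan(0.27507) = 15.38°.
True thickness = vertical thickness × cos δ = 34.1 × cos 15.38° = 32.9 m.

32.9 m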